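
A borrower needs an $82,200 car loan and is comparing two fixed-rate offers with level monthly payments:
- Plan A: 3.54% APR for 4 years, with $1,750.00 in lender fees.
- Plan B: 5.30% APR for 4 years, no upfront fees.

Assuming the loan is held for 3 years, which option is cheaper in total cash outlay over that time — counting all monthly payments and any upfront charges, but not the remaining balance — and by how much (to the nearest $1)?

Plan A by $593

Plan A: monthly rate = 3.54%/12 = 0.0029500; payment = 82,200 × 0.0029500 / (1 − (1+0.0029500)^−48) = $1,839.13.
Plan B: at 5.30% the monthly rate is 0.0044167, so the payment is 82,200 × 0.0044167 / (1 − 1.0044167^−48) = $1,904.20.
Over 36 months: Plan A costs 36 × $1,839.13 + $1,750.00 = $67,958.68; Plan B costs 36 × $1,904.20 = $68,551.20.
Plan A is cheaper by $68,551.20 − $67,958.68 = $592.52.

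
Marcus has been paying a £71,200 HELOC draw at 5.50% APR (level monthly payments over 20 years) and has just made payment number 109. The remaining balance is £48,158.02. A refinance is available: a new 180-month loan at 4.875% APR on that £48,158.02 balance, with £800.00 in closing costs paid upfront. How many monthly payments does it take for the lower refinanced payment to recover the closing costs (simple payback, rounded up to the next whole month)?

Current payment = 71,200 × 5.5%/12 / (1 − (1+0.0045833)^−240) = £489.78.
Refinanced payment = 48,158.02 × 0.0040625 / (1 − (1+0.0040625)^−180) = £377.70.
Monthly savings = £489.78 − £377.70 = £112.08.
Break-even = £800.00 / £112.08 = 7.14 → 8 months.

8 months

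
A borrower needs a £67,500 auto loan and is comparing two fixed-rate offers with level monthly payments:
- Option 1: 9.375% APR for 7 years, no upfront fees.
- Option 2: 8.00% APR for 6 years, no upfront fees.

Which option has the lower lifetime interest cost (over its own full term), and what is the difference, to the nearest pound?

Option 2 by £7,096

Option 1: at 9.375% the monthly rate is 0.0078125, so the payment is 67,500 × 0.0078125 / (1 − 1.0078125^−84) = £1,098.90.
Total interest on Option 1 = 84 × £1,098.90 − £67,500 = £24,807.60.
Option 2: at 8.00% the monthly rate is 0.0066667, so the payment is 67,500 × 0.0066667 / (1 − 1.0066667^−72) = £1,183.49.
Total interest on Option 2 = 72 × £1,183.49 − £67,500 = £17,711.28.
Option 2 is lower by £7,096.32.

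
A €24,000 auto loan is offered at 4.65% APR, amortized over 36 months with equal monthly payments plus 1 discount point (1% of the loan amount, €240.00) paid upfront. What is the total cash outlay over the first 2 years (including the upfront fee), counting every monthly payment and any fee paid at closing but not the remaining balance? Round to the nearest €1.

€17,413

Monthly rate = 4.65%/12 = 0.0038750; payment = 24,000 × 0.0038750 / (1 − (1+0.0038750)^−36) = €715.54.
Total outlay = 24 × €715.54 + €240.00 = €17,412.96.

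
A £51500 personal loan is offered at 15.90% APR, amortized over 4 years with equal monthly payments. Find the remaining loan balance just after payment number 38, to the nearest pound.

With monthly rate i = 15.9%/12 = 0.0132500, the balance after k of n payments is P · [(1+i)^n − (1+i)^k] / [(1+i)^n − 1].
(1+0.0132500)^48 = 1.88103725 and (1+0.0132500)^38 = 1.64904031, so the balance is 51,500 × (1.88103725 − 1.64904031) / (1.88103725 − 1) = £13,561.11.

£13,561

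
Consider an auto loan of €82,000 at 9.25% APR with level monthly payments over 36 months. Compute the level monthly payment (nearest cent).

€2,617.13

Monthly rate = 9.25%/12 = 0.0077083; payment = 82,000 × 0.0077083 / (1 − (1+0.0077083)^−36) = €2,617.13.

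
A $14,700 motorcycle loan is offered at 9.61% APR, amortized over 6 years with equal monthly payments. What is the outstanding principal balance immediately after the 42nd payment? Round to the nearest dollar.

With monthly rate i = 9.61%/12 = 0.0080083, the balance after k of n payments is P · [(1+i)^n − (1+i)^k] / [(1+i)^n − 1].
(1+0.0080083)^72 = 1.77589310 and (1+0.0080083)^42 = 1.39795485, so the balance is 14,700 × (1.77589310 − 1.39795485) / (1.77589310 − 1) = $7,160.38.

$7,160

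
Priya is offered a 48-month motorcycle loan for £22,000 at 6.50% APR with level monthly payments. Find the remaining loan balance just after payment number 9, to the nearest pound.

With monthly rate i = 6.5%/12 = 0.0054167, the balance after k of n payments is P · [(1+i)^n − (1+i)^k] / [(1+i)^n − 1].
(1+0.0054167)^48 = 1.29602044 and (1+0.0054167)^9 = 1.04981971, so the balance is 22,000 × (1.29602044 − 1.04981971) / (1.29602044 − 1) = £18,297.44.

£18,297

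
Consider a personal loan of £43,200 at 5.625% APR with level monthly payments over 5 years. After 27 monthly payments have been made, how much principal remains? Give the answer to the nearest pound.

£25,251

With monthly rate i = 5.625%/12 = 0.0046875, the balance after k of n payments is P · [(1+i)^n − (1+i)^k] / [(1+i)^n − 1].
(1+0.0046875)^60 = 1.32391449 and (1+0.0046875)^27 = 1.13458483, so the balance is 43,200 × (1.32391449 − 1.13458483) / (1.32391449 − 1) = £25,250.62.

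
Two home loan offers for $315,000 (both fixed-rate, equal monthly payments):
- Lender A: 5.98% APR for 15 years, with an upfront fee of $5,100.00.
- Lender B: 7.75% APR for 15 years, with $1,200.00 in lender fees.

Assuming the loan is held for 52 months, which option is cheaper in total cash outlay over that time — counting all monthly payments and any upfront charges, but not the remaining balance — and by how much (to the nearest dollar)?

Lender A: at 5.98% the monthly rate is 0.0049833, so the payment is 315,000 × 0.0049833 / (1 − 1.0049833^−180) = $2,654.75.
Lender B: at 7.75% the monthly rate is 0.0064583, so the payment is 315,000 × 0.0064583 / (1 − 1.0064583^−180) = $2,965.02.
Over 52 months: Lender A costs 52 × $2,654.75 + $5,100.00 = $143,147.00; Lender B costs 52 × $2,965.02 + $1,200.00 = $155,381.04.
Lender A is cheaper by $155,381.04 − $143,147.00 = $12,234.04.

Lender A by $12,234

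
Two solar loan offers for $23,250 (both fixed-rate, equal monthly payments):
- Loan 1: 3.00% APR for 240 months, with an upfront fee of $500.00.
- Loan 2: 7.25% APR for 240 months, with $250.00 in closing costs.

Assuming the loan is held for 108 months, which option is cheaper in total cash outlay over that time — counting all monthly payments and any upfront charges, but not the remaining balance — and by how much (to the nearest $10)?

Loan 1 by $5,670

Loan 1: at 3.00% the monthly rate is 0.0025000, so the payment is 23,250 × 0.0025000 / (1 − 1.0025000^−240) = $128.94.
Loan 2: at 7.25% the monthly rate is 0.0060417, so the payment is 23,250 × 0.0060417 / (1 − 1.0060417^−240) = $183.76.
Over 108 months: Loan 1 costs 108 × $128.94 + $500.00 = $14,425.52; Loan 2 costs 108 × $183.76 + $250.00 = $20,096.08.
Loan 1 is cheaper by $20,096.08 − $14,425.52 = $5,670.56.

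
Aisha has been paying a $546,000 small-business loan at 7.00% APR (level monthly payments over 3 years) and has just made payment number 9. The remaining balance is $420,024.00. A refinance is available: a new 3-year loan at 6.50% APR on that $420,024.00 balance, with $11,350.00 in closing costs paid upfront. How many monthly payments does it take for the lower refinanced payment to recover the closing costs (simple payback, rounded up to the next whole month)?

Current payment = 546,000 × 7%/12 / (1 − (1+0.0058333)^−36) = $16,858.89.
Refinanced payment = 420,024.00 × 0.0054167 / (1 − (1+0.0054167)^−36) = $12,873.32.
Monthly savings = $16,858.89 − $12,873.32 = $3,985.57.
Break-even = $11,350.00 / $3,985.57 = 2.85 → 3 months.

3 months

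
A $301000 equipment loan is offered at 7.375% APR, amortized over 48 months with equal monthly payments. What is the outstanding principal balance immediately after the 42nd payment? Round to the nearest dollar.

$42,640

With monthly rate i = 7.375%/12 = 0.0061458, the balance after k of n payments is P · [(1+i)^n − (1+i)^k] / [(1+i)^n − 1].
(1+0.0061458)^48 = 1.34191431 and (1+0.0061458)^42 = 1.29347842, so the balance is 301,000 × (1.34191431 − 1.29347842) / (1.34191431 − 1) = $42,639.94.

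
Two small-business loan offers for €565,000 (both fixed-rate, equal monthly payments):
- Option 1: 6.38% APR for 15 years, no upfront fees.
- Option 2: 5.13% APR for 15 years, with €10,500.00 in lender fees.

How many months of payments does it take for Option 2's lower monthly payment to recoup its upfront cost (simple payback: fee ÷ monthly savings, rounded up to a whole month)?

Option 1: at 6.38% the monthly rate is 0.0053167, so the payment is 565,000 × 0.0053167 / (1 − 1.0053167^−180) = €4,884.56.
Option 2: monthly rate = 5.13%/12 = 0.0042750; payment = 565,000 × 0.0042750 / (1 − (1+0.0042750)^−180) = €4,506.34.
Monthly savings = €4,884.56 − €4,506.34 = €378.22.
Break-even = €10,500.00 / €378.22 = 27.76 → 28 months.

28 months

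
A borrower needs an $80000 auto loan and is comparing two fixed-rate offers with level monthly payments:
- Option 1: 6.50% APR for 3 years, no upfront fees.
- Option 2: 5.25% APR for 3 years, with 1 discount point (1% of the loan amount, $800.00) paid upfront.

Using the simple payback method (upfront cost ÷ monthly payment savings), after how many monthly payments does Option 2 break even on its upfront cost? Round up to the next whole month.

Option 1: at 6.50% the monthly rate is 0.0054167, so the payment is 80,000 × 0.0054167 / (1 − 1.0054167^−36) = $2,451.92.
Option 2: monthly rate = 5.25%/12 = 0.0043750; payment = 80,000 × 0.0043750 / (1 − (1+0.0043750)^−36) = $2,406.66.
Monthly savings = $2,451.92 − $2,406.66 = $45.26.
Break-even = $800.00 / $45.26 = 17.68 → 18 months.

18 months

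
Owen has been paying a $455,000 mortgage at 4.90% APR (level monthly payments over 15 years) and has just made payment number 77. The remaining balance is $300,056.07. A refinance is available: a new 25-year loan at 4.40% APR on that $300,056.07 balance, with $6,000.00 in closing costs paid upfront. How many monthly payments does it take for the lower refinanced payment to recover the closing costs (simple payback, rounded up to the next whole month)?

Current payment = 455,000 × 4.9%/12 / (1 − (1+0.0040833)^−180) = $3,574.45.
Refinanced payment = 300,056.07 × 0.0036667 / (1 − (1+0.0036667)^−300) = $1,650.82.
Monthly savings = $3,574.45 − $1,650.82 = $1,923.63.
Break-even = $6,000.00 / $1,923.63 = 3.12 → 4 months.

4 months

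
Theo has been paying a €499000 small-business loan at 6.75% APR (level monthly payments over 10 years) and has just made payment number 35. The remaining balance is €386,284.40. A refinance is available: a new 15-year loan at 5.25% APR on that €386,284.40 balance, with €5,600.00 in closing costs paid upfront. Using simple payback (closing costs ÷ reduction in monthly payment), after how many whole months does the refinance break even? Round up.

Current payment = 499,000 × 6.75%/12 / (1 − (1+0.0056250)^−120) = €5,729.72.
Refinanced payment = 386,284.40 × 0.0043750 / (1 − (1+0.0043750)^−180) = €3,105.25.
Monthly savings = €5,729.72 − €3,105.25 = €2,624.47.
Break-even = €5,600.00 / €2,624.47 = 2.13 → 3 months.

3 months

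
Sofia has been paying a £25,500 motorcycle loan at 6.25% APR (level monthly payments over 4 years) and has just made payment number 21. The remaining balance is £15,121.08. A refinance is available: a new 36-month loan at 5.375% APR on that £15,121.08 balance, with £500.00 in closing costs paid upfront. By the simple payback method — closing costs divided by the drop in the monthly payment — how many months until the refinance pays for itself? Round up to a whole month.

Current payment = 25,500 × 6.25%/12 / (1 − (1+0.0052083)^−48) = £601.80.
Refinanced payment = 15,121.08 × 0.0044792 / (1 − (1+0.0044792)^−36) = £455.74.
Monthly savings = £601.80 − £455.74 = £146.06.
Break-even = £500.00 / £146.06 = 3.42 → 4 months.

4 months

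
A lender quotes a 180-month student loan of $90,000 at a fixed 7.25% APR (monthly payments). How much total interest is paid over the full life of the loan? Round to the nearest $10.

$57,880

Monthly rate = 7.25%/12 = 0.0060417; payment = 90,000 × 0.0060417 / (1 − (1+0.0060417)^−180) = $821.58.
Total paid = 180 × $821.58 = $147,884.40; interest = $147,884.40 − $90,000 = $57,884.40.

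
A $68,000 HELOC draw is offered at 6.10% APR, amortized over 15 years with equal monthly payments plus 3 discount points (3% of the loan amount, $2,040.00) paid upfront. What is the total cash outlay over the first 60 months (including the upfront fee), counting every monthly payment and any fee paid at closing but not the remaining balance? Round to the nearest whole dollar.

$36,690

Monthly rate = 6.1%/12 = 0.0050833; payment = 68,000 × 0.0050833 / (1 − (1+0.0050833)^−180) = $577.50.
Total outlay = 60 × $577.50 + $2,040.00 = $36,690.00.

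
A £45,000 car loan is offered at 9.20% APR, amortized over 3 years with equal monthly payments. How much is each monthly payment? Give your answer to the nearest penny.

£1,435.18

Monthly rate = 9.2%/12 = 0.0076667; payment = 45,000 × 0.0076667 / (1 − (1+0.0076667)^−36) = £1,435.18.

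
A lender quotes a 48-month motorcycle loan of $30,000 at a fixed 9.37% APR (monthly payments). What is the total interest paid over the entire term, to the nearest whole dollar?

$6,088

At 9.37% the monthly rate is 0.0078083, so the payment is 30,000 × 0.0078083 / (1 − 1.0078083^−48) = $751.83.
Total paid = 48 × $751.83 = $36,087.84; interest = $36,087.84 − $30,000 = $6,087.84.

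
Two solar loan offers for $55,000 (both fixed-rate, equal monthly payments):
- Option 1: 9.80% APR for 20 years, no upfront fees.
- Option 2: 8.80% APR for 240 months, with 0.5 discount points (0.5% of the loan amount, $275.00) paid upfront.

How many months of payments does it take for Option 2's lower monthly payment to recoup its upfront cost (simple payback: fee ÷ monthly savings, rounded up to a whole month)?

Option 1: at 9.80% the monthly rate is 0.0081667, so the payment is 55,000 × 0.0081667 / (1 − 1.0081667^−240) = $523.49.
Option 2: monthly rate = 8.8%/12 = 0.0073333; payment = 55,000 × 0.0073333 / (1 − (1+0.0073333)^−240) = $487.80.
Monthly savings = $523.49 − $487.80 = $35.69.
Break-even = $275.00 / $35.69 = 7.71 → 8 months.

8 months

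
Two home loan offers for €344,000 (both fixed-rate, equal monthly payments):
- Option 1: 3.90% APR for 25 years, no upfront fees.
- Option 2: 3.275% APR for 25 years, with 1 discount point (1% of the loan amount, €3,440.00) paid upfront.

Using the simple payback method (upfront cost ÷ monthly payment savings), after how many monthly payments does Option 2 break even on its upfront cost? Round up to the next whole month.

30 months

Option 1: monthly rate = 3.9%/12 = 0.0032500; payment = 344,000 × 0.0032500 / (1 − (1+0.0032500)^−300) = €1,796.82.
Option 2: monthly rate = 3.275%/12 = 0.0027292; payment = 344,000 × 0.0027292 / (1 − (1+0.0027292)^−300) = €1,680.91.
Monthly savings = €1,796.82 − €1,680.91 = €115.91.
Break-even = €3,440.00 / €115.91 = 29.68 → 30 months.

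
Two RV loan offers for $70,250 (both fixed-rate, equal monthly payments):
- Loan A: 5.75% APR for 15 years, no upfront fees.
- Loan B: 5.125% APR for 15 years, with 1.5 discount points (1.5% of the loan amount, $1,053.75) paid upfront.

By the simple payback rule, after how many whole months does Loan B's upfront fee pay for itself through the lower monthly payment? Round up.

Loan A: at 5.75% the monthly rate is 0.0047917, so the payment is 70,250 × 0.0047917 / (1 − 1.0047917^−180) = $583.36.
Loan B: at 5.125% the monthly rate is 0.0042708, so the payment is 70,250 × 0.0042708 / (1 − 1.0042708^−180) = $560.12.
Monthly savings = $583.36 − $560.12 = $23.24.
Break-even = $1,053.75 / $23.24 = 45.34 → 46 months.

46 months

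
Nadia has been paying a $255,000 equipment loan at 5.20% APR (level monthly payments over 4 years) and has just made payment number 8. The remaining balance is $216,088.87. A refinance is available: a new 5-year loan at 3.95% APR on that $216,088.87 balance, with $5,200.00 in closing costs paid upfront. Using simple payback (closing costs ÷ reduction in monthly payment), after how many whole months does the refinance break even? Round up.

3 months

Current payment = 255,000 × 5.2%/12 / (1 − (1+0.0043333)^−48) = $5,895.60.
Refinanced payment = 216,088.87 × 0.0032917 / (1 − (1+0.0032917)^−60) = $3,974.73.
Monthly savings = $5,895.60 − $3,974.73 = $1,920.87.
Break-even = $5,200.00 / $1,920.87 = 2.71 → 3 months.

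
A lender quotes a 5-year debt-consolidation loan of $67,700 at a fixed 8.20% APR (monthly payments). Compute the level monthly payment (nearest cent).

At 8.20% the monthly rate is 0.0068333, so the payment is 67,700 × 0.0068333 / (1 − 1.0068333^−60) = $1,379.20.

$1,379.20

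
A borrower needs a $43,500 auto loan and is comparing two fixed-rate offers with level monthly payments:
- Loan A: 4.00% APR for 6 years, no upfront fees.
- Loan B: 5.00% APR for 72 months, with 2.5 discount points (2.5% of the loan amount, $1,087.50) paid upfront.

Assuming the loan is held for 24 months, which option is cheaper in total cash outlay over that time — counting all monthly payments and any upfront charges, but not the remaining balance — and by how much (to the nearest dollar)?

Loan A by $1,567

Loan A: monthly rate = 4%/12 = 0.0033333; payment = 43,500 × 0.0033333 / (1 − (1+0.0033333)^−72) = $680.57.
Loan B: at 5.00% the monthly rate is 0.0041667, so the payment is 43,500 × 0.0041667 / (1 − 1.0041667^−72) = $700.56.
Over 24 months: Loan A costs 24 × $680.57 = $16,333.68; Loan B costs 24 × $700.56 + $1,087.50 = $17,900.94.
Loan A is cheaper by $17,900.94 − $16,333.68 = $1,567.26.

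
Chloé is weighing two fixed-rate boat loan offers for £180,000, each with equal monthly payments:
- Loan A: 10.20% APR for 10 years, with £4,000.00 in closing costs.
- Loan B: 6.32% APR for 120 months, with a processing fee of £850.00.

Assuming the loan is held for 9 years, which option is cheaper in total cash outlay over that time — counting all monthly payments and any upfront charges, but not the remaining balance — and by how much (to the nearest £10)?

Loan B by £43,250

Loan A: monthly rate = 10.2%/12 = 0.0085000; payment = 180,000 × 0.0085000 / (1 − (1+0.0085000)^−120) = £2,398.69.
Loan B: at 6.32% the monthly rate is 0.0052667, so the payment is 180,000 × 0.0052667 / (1 − 1.0052667^−120) = £2,027.42.
Over 108 months: Loan A costs 108 × £2,398.69 + £4,000.00 = £263,058.52; Loan B costs 108 × £2,027.42 + £850.00 = £219,811.36.
Loan B is cheaper by £263,058.52 − £219,811.36 = £43,247.16.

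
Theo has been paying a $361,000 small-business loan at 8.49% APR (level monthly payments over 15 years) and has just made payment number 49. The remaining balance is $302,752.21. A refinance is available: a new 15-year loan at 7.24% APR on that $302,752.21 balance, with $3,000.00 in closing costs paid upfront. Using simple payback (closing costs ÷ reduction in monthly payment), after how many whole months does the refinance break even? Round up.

Current payment = 361,000 × 8.49%/12 / (1 − (1+0.0070750)^−180) = $3,552.79.
Refinanced payment = 302,752.21 × 0.0060333 / (1 − (1+0.0060333)^−180) = $2,762.01.
Monthly savings = $3,552.79 − $2,762.01 = $790.78.
Break-even = $3,000.00 / $790.78 = 3.79 → 4 months.

4 months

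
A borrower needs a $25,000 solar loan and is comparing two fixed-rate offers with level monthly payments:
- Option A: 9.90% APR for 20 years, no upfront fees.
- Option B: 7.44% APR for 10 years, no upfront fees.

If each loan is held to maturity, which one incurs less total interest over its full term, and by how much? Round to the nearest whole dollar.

Option A: at 9.90% the monthly rate is 0.0082500, so the payment is 25,000 × 0.0082500 / (1 − 1.0082500^−240) = $239.60.
Total interest on Option A = 240 × $239.60 − $25,000 = $32,504.00.
Option B: monthly rate = 7.44%/12 = 0.0062000; payment = 25,000 × 0.0062000 / (1 − (1+0.0062000)^−120) = $295.97.
Total interest on Option B = 120 × $295.97 − $25,000 = $10,516.40.
Option B is lower by $21,987.60.

Option B by $21,988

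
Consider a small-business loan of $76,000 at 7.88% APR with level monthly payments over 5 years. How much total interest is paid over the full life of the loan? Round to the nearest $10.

$16,200

Monthly rate = 7.88%/12 = 0.0065667; payment = 76,000 × 0.0065667 / (1 − (1+0.0065667)^−60) = $1,536.64.
Total paid = 60 × $1,536.64 = $92,198.40; interest = $92,198.40 − $76,000 = $16,198.40.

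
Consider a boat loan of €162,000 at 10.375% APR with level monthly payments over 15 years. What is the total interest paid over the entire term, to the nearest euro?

At 10.375% the monthly rate is 0.0086458, so the payment is 162,000 × 0.0086458 / (1 − 1.0086458^−180) = €1,778.21.
Total paid = 180 × €1,778.21 = €320,077.80; interest = €320,077.80 − €162,000 = €158,077.80.

€158,078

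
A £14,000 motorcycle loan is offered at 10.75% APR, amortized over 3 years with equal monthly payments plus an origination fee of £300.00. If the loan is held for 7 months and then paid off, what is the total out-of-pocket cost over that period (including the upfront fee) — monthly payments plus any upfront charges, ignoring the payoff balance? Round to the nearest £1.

At 10.75% the monthly rate is 0.0089583, so the payment is 14,000 × 0.0089583 / (1 − 1.0089583^−36) = £456.69.
Total outlay = 7 × £456.69 + £300.00 = £3,496.83.

£3,497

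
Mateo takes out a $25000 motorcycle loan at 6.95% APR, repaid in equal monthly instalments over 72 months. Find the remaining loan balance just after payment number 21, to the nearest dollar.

$18,748

With monthly rate i = 6.95%/12 = 0.0057917, the balance after k of n payments is P · [(1+i)^n − (1+i)^k] / [(1+i)^n − 1].
(1+0.0057917)^72 = 1.51557830 and (1+0.0057917)^21 = 1.12893437, so the balance is 25,000 × (1.51557830 − 1.12893437) / (1.51557830 − 1) = $18,748.07.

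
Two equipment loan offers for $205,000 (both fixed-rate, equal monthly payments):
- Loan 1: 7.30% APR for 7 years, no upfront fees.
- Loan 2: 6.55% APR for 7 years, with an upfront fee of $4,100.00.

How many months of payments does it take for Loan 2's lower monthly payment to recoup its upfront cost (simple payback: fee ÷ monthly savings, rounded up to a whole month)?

Loan 1: at 7.30% the monthly rate is 0.0060833, so the payment is 205,000 × 0.0060833 / (1 − 1.0060833^−84) = $3,124.15.
Loan 2: monthly rate = 6.55%/12 = 0.0054583; payment = 205,000 × 0.0054583 / (1 − (1+0.0054583)^−84) = $3,049.10.
Monthly savings = $3,124.15 − $3,049.10 = $75.05.
Break-even = $4,100.00 / $75.05 = 54.63 → 55 months.

55 months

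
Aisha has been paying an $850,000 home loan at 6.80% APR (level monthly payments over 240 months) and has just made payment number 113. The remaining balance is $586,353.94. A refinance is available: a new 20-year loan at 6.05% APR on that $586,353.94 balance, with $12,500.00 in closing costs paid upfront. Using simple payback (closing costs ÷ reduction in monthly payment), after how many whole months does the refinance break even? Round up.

Current payment = 850,000 × 6.8%/12 / (1 − (1+0.0056667)^−240) = $6,488.39.
Refinanced payment = 586,353.94 × 0.0050417 / (1 − (1+0.0050417)^−240) = $4,217.75.
Monthly savings = $6,488.39 − $4,217.75 = $2,270.64.
Break-even = $12,500.00 / $2,270.64 = 5.51 → 6 months.

6 months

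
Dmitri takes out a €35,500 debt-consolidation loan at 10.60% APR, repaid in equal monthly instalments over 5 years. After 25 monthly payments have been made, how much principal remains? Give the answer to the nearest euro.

With monthly rate i = 10.6%/12 = 0.0088333, the balance after k of n payments is P · [(1+i)^n − (1+i)^k] / [(1+i)^n − 1].
(1+0.0088333)^60 = 1.69498325 and (1+0.0088333)^25 = 1.24590689, so the balance is 35,500 × (1.69498325 − 1.24590689) / (1.69498325 − 1) = €22,938.99.

€22,939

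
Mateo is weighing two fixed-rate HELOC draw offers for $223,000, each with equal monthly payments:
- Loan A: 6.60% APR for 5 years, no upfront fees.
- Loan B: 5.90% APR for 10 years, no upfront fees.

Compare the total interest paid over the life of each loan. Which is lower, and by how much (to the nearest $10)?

Loan A by $33,330

Loan A: at 6.60% the monthly rate is 0.0055000, so the payment is 223,000 × 0.0055000 / (1 − 1.0055000^−60) = $4,373.70.
Total interest on Loan A = 60 × $4,373.70 − $223,000 = $39,422.00.
Loan B: monthly rate = 5.9%/12 = 0.0049167; payment = 223,000 × 0.0049167 / (1 − (1+0.0049167)^−120) = $2,464.57.
Total interest on Loan B = 120 × $2,464.57 − $223,000 = $72,748.40.
Loan A is lower by $33,326.40.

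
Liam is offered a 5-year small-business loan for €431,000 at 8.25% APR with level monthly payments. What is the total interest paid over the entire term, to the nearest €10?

€96,450

Monthly rate = 8.25%/12 = 0.0068750; payment = 431,000 × 0.0068750 / (1 − (1+0.0068750)^−60) = €8,790.78.
Total paid = 60 × €8,790.78 = €527,446.80; interest = €527,446.80 − €431,000 = €96,446.80.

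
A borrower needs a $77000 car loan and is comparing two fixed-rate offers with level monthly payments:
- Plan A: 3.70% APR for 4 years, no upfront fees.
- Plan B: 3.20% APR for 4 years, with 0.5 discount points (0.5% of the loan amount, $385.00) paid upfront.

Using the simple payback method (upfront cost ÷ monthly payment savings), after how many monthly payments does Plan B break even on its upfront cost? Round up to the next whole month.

23 months

Plan A: monthly rate = 3.7%/12 = 0.0030833; payment = 77,000 × 0.0030833 / (1 − (1+0.0030833)^−48) = $1,728.27.
Plan B: monthly rate = 3.2%/12 = 0.0026667; payment = 77,000 × 0.0026667 / (1 − (1+0.0026667)^−48) = $1,711.16.
Monthly savings = $1,728.27 − $1,711.16 = $17.11.
Break-even = $385.00 / $17.11 = 22.50 → 23 months.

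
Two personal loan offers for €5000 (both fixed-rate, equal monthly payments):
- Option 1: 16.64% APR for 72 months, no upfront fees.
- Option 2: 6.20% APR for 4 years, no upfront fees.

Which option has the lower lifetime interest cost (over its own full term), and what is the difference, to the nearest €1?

Option 1: monthly rate = 16.64%/12 = 0.0138667; payment = 5,000 × 0.0138667 / (1 − (1+0.0138667)^−72) = €110.23.
Total interest on Option 1 = 72 × €110.23 − €5,000 = €2,936.56.
Option 2: at 6.20% the monthly rate is 0.0051667, so the payment is 5,000 × 0.0051667 / (1 − 1.0051667^−48) = €117.88.
Total interest on Option 2 = 48 × €117.88 − €5,000 = €658.24.
Option 2 is lower by €2,278.32.

Option 2 by €2,278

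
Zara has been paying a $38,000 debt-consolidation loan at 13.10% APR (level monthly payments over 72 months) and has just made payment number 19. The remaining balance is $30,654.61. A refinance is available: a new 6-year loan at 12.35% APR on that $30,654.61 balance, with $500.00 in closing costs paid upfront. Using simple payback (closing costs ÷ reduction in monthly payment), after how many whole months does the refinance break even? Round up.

Current payment = 38,000 × 13.1%/12 / (1 − (1+0.0109167)^−72) = $764.82.
Refinanced payment = 30,654.61 × 0.0102917 / (1 − (1+0.0102917)^−72) = $604.90.
Monthly savings = $764.82 − $604.90 = $159.92.
Break-even = $500.00 / $159.92 = 3.13 → 4 months.

4 months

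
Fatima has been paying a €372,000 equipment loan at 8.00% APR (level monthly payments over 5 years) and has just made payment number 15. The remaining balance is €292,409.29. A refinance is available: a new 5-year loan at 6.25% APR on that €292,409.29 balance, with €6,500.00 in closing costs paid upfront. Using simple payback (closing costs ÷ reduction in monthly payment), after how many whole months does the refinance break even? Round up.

Current payment = 372,000 × 8%/12 / (1 − (1+0.0066667)^−60) = €7,542.82.
Refinanced payment = 292,409.29 × 0.0052083 / (1 − (1+0.0052083)^−60) = €5,687.14.
Monthly savings = €7,542.82 − €5,687.14 = €1,855.68.
Break-even = €6,500.00 / €1,855.68 = 3.50 → 4 months.

4 months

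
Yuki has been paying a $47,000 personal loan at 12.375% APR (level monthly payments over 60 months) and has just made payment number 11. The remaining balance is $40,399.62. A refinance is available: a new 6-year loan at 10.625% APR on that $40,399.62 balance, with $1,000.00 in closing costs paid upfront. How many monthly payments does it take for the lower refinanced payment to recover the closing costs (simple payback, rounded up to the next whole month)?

4 months

Current payment = 47,000 × 12.375%/12 / (1 − (1+0.0103125)^−60) = $1,054.42.
Refinanced payment = 40,399.62 × 0.0088542 / (1 − (1+0.0088542)^−72) = $761.23.
Monthly savings = $1,054.42 − $761.23 = $293.19.
Break-even = $1,000.00 / $293.19 = 3.41 → 4 months.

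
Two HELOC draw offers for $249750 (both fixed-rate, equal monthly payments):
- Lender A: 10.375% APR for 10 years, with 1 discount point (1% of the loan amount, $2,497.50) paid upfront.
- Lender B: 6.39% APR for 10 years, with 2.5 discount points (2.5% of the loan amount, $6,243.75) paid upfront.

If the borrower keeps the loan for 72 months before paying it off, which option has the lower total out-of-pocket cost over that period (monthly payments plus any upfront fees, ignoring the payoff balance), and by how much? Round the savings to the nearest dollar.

Lender A: monthly rate = 10.375%/12 = 0.0086458; payment = 249,750 × 0.0086458 / (1 − (1+0.0086458)^−120) = $3,352.54.
Lender B: at 6.39% the monthly rate is 0.0053250, so the payment is 249,750 × 0.0053250 / (1 − 1.0053250^−120) = $2,821.90.
Over 72 months: Lender A costs 72 × $3,352.54 + $2,497.50 = $243,880.38; Lender B costs 72 × $2,821.90 + $6,243.75 = $209,420.55.
Lender B is cheaper by $243,880.38 − $209,420.55 = $34,459.83.

Lender B by $34,460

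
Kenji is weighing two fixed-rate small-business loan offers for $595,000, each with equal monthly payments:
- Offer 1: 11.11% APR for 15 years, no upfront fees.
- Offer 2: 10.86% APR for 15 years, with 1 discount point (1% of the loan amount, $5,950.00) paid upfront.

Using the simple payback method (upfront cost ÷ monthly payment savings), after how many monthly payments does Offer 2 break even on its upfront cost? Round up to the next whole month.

64 months

Offer 1: at 11.11% the monthly rate is 0.0092583, so the payment is 595,000 × 0.0092583 / (1 − 1.0092583^−180) = $6,803.91.
Offer 2: monthly rate = 10.86%/12 = 0.0090500; payment = 595,000 × 0.0090500 / (1 − (1+0.0090500)^−180) = $6,710.54.
Monthly savings = $6,803.91 − $6,710.54 = $93.37.
Break-even = $5,950.00 / $93.37 = 63.72 → 64 months.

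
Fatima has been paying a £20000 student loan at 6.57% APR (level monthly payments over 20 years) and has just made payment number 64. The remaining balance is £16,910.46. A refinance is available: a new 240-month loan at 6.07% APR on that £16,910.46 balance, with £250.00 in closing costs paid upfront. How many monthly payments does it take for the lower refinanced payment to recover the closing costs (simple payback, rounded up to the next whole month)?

Current payment = 20,000 × 6.57%/12 / (1 − (1+0.0054750)^−240) = £149.94.
Refinanced payment = 16,910.46 × 0.0050583 / (1 − (1+0.0050583)^−240) = £121.84.
Monthly savings = £149.94 − £121.84 = £28.10.
Break-even = £250.00 / £28.10 = 8.90 → 9 months.

9 months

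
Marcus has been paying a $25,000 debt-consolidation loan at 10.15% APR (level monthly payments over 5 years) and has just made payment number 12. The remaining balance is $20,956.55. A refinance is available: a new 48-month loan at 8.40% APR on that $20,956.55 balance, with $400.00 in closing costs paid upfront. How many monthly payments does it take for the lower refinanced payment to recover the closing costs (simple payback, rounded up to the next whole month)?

23 months

Current payment = 25,000 × 10.15%/12 / (1 − (1+0.0084583)^−60) = $533.02.
Refinanced payment = 20,956.55 × 0.0070000 / (1 − (1+0.0070000)^−48) = $515.55.
Monthly savings = $533.02 − $515.55 = $17.47.
Break-even = $400.00 / $17.47 = 22.90 → 23 months.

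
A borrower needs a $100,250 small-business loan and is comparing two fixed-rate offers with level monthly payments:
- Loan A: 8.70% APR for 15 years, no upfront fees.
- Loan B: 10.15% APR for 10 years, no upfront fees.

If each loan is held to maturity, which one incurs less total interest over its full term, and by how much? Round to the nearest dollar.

Loan A: monthly rate = 8.7%/12 = 0.0072500; payment = 100,250 × 0.0072500 / (1 − (1+0.0072500)^−180) = $998.99.
Total interest on Loan A = 180 × $998.99 − $100,250 = $79,568.20.
Loan B: monthly rate = 10.15%/12 = 0.0084583; payment = 100,250 × 0.0084583 / (1 − (1+0.0084583)^−120) = $1,333.15.
Total interest on Loan B = 120 × $1,333.15 − $100,250 = $59,728.00.
Loan B is lower by $19,840.20.

Loan B by $19,840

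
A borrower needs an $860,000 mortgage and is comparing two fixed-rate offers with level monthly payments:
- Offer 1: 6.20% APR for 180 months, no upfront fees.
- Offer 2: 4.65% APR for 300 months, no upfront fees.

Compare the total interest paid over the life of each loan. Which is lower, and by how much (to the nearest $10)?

Offer 1 by $133,030

Offer 1: monthly rate = 6.2%/12 = 0.0051667; payment = 860,000 × 0.0051667 / (1 − (1+0.0051667)^−180) = $7,350.42.
Total interest on Offer 1 = 180 × $7,350.42 − $860,000 = $463,075.60.
Offer 2: monthly rate = 4.65%/12 = 0.0038750; payment = 860,000 × 0.0038750 / (1 − (1+0.0038750)^−300) = $4,853.67.
Total interest on Offer 2 = 300 × $4,853.67 − $860,000 = $596,101.00.
Offer 1 is lower by $133,025.40.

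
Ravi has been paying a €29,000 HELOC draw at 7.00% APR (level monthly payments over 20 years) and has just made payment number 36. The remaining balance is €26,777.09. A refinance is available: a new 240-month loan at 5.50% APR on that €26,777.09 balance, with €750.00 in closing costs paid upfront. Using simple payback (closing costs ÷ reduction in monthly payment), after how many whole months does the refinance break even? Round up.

Current payment = 29,000 × 7%/12 / (1 − (1+0.0058333)^−240) = €224.84.
Refinanced payment = 26,777.09 × 0.0045833 / (1 − (1+0.0045833)^−240) = €184.20.
Monthly savings = €224.84 − €184.20 = €40.64.
Break-even = €750.00 / €40.64 = 18.45 → 19 months.

19 months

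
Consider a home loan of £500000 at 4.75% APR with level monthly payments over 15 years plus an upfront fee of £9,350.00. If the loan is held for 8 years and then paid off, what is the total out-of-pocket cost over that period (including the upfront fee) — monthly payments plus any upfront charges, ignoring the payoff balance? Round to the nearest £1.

At 4.75% the monthly rate is 0.0039583, so the payment is 500,000 × 0.0039583 / (1 − 1.0039583^−180) = £3,889.16.
Total outlay = 96 × £3,889.16 + £9,350.00 = £382,709.36.

£382,709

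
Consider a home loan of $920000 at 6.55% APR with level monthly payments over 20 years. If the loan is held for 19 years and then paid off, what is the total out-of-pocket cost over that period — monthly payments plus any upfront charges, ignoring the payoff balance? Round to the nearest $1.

$1,570,095

At 6.55% the monthly rate is 0.0054583, so the payment is 920,000 × 0.0054583 / (1 − 1.0054583^−240) = $6,886.38.
Total outlay = 228 × $6,886.38 = $1,570,094.64.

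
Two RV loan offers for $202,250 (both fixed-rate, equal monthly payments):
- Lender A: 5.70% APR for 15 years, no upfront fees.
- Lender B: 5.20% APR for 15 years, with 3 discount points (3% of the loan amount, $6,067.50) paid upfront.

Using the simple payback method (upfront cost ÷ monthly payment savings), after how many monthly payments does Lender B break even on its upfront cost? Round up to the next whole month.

Lender A: monthly rate = 5.7%/12 = 0.0047500; payment = 202,250 × 0.0047500 / (1 − (1+0.0047500)^−180) = $1,674.09.
Lender B: at 5.20% the monthly rate is 0.0043333, so the payment is 202,250 × 0.0043333 / (1 − 1.0043333^−180) = $1,620.53.
Monthly savings = $1,674.09 − $1,620.53 = $53.56.
Break-even = $6,067.50 / $53.56 = 113.28 → 114 months.

114 months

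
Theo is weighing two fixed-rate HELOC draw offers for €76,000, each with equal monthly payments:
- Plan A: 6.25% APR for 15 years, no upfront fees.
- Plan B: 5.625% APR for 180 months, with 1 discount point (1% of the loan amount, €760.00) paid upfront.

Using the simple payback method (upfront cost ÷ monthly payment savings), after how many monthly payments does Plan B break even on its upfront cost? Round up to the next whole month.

Plan A: at 6.25% the monthly rate is 0.0052083, so the payment is 76,000 × 0.0052083 / (1 − 1.0052083^−180) = €651.64.
Plan B: at 5.625% the monthly rate is 0.0046875, so the payment is 76,000 × 0.0046875 / (1 − 1.0046875^−180) = €626.04.
Monthly savings = €651.64 − €626.04 = €25.60.
Break-even = €760.00 / €25.60 = 29.69 → 30 months.

30 months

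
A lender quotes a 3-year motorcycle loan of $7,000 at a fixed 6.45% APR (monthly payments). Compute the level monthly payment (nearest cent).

Monthly rate = 6.45%/12 = 0.0053750; payment = 7,000 × 0.0053750 / (1 − (1+0.0053750)^−36) = $214.38.

$214.38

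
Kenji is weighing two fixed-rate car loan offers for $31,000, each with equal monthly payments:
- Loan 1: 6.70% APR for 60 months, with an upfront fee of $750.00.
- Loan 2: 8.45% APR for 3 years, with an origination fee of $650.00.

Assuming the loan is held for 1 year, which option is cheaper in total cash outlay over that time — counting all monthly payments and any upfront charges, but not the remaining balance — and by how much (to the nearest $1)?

Loan 1 by $4,321

Loan 1: monthly rate = 6.7%/12 = 0.0055833; payment = 31,000 × 0.0055833 / (1 − (1+0.0055833)^−60) = $609.46.
Loan 2: monthly rate = 8.45%/12 = 0.0070417; payment = 31,000 × 0.0070417 / (1 − (1+0.0070417)^−36) = $977.88.
Over 12 months: Loan 1 costs 12 × $609.46 + $750.00 = $8,063.52; Loan 2 costs 12 × $977.88 + $650.00 = $12,384.56.
Loan 1 is cheaper by $12,384.56 − $8,063.52 = $4,321.04.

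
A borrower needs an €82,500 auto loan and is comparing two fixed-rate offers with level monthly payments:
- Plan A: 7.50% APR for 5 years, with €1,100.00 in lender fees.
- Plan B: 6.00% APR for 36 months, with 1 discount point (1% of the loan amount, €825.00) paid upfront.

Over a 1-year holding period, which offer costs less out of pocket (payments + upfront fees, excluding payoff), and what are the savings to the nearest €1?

Plan A: monthly rate = 7.5%/12 = 0.0062500; payment = 82,500 × 0.0062500 / (1 − (1+0.0062500)^−60) = €1,653.13.
Plan B: monthly rate = 6%/12 = 0.0050000; payment = 82,500 × 0.0050000 / (1 − (1+0.0050000)^−36) = €2,509.81.
Over 12 months: Plan A costs 12 × €1,653.13 + €1,100.00 = €20,937.56; Plan B costs 12 × €2,509.81 + €825.00 = €30,942.72.
Plan A is cheaper by €30,942.72 − €20,937.56 = €10,005.16.

Plan A by €10,005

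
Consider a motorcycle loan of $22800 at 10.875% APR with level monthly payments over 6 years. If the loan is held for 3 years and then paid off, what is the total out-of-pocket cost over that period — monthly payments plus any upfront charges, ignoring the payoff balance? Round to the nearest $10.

At 10.875% the monthly rate is 0.0090625, so the payment is 22,800 × 0.0090625 / (1 − 1.0090625^−72) = $432.52.
Total outlay = 36 × $432.52 = $15,570.72.

$15,570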